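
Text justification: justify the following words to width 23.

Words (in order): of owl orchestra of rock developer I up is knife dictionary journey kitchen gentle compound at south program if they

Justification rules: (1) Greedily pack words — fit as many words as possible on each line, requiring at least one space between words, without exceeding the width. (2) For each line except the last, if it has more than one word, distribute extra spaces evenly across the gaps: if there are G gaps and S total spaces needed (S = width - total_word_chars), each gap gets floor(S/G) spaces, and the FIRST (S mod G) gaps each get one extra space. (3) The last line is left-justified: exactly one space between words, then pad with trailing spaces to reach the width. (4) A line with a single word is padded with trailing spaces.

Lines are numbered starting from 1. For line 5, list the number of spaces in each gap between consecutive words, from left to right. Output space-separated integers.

Line 1: ['of', 'owl', 'orchestra', 'of'] (min_width=19, slack=4)
Line 2: ['rock', 'developer', 'I', 'up', 'is'] (min_width=22, slack=1)
Line 3: ['knife', 'dictionary'] (min_width=16, slack=7)
Line 4: ['journey', 'kitchen', 'gentle'] (min_width=22, slack=1)
Line 5: ['compound', 'at', 'south'] (min_width=17, slack=6)
Line 6: ['program', 'if', 'they'] (min_width=15, slack=8)

Answer: 4 4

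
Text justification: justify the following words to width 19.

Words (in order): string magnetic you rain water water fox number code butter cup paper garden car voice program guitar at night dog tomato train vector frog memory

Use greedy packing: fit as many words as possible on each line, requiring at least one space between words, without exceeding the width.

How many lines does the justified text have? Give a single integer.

Answer: 9

Derivation:
Line 1: ['string', 'magnetic', 'you'] (min_width=19, slack=0)
Line 2: ['rain', 'water', 'water'] (min_width=16, slack=3)
Line 3: ['fox', 'number', 'code'] (min_width=15, slack=4)
Line 4: ['butter', 'cup', 'paper'] (min_width=16, slack=3)
Line 5: ['garden', 'car', 'voice'] (min_width=16, slack=3)
Line 6: ['program', 'guitar', 'at'] (min_width=17, slack=2)
Line 7: ['night', 'dog', 'tomato'] (min_width=16, slack=3)
Line 8: ['train', 'vector', 'frog'] (min_width=17, slack=2)
Line 9: ['memory'] (min_width=6, slack=13)
Total lines: 9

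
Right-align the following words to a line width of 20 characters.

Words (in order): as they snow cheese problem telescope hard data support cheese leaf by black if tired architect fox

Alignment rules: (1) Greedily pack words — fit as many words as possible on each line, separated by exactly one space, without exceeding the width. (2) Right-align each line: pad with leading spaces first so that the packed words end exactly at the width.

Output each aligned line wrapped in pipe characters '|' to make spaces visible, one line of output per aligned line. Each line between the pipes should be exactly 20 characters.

Line 1: ['as', 'they', 'snow', 'cheese'] (min_width=19, slack=1)
Line 2: ['problem', 'telescope'] (min_width=17, slack=3)
Line 3: ['hard', 'data', 'support'] (min_width=17, slack=3)
Line 4: ['cheese', 'leaf', 'by', 'black'] (min_width=20, slack=0)
Line 5: ['if', 'tired', 'architect'] (min_width=18, slack=2)
Line 6: ['fox'] (min_width=3, slack=17)

Answer: | as they snow cheese|
|   problem telescope|
|   hard data support|
|cheese leaf by black|
|  if tired architect|
|                 fox|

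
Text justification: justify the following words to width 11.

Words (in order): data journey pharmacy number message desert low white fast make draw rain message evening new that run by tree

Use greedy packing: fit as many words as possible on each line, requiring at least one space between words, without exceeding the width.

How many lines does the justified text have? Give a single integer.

Line 1: ['data'] (min_width=4, slack=7)
Line 2: ['journey'] (min_width=7, slack=4)
Line 3: ['pharmacy'] (min_width=8, slack=3)
Line 4: ['number'] (min_width=6, slack=5)
Line 5: ['message'] (min_width=7, slack=4)
Line 6: ['desert', 'low'] (min_width=10, slack=1)
Line 7: ['white', 'fast'] (min_width=10, slack=1)
Line 8: ['make', 'draw'] (min_width=9, slack=2)
Line 9: ['rain'] (min_width=4, slack=7)
Line 10: ['message'] (min_width=7, slack=4)
Line 11: ['evening', 'new'] (min_width=11, slack=0)
Line 12: ['that', 'run', 'by'] (min_width=11, slack=0)
Line 13: ['tree'] (min_width=4, slack=7)
Total lines: 13

Answer: 13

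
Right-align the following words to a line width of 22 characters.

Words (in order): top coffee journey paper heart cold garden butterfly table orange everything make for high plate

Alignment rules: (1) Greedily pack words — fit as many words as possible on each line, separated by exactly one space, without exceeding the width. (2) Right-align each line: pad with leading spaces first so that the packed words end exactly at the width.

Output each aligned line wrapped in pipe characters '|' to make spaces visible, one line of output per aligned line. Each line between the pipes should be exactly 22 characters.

Answer: |    top coffee journey|
|      paper heart cold|
|garden butterfly table|
|orange everything make|
|        for high plate|

Derivation:
Line 1: ['top', 'coffee', 'journey'] (min_width=18, slack=4)
Line 2: ['paper', 'heart', 'cold'] (min_width=16, slack=6)
Line 3: ['garden', 'butterfly', 'table'] (min_width=22, slack=0)
Line 4: ['orange', 'everything', 'make'] (min_width=22, slack=0)
Line 5: ['for', 'high', 'plate'] (min_width=14, slack=8)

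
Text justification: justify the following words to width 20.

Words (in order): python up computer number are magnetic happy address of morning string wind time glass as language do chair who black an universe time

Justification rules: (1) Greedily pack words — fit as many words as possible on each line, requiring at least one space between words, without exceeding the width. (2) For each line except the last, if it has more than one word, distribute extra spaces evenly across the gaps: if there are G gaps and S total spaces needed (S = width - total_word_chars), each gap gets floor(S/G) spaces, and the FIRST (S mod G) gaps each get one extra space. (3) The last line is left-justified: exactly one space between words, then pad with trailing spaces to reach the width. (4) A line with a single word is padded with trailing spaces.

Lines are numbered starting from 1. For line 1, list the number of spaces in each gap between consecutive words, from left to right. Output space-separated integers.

Line 1: ['python', 'up', 'computer'] (min_width=18, slack=2)
Line 2: ['number', 'are', 'magnetic'] (min_width=19, slack=1)
Line 3: ['happy', 'address', 'of'] (min_width=16, slack=4)
Line 4: ['morning', 'string', 'wind'] (min_width=19, slack=1)
Line 5: ['time', 'glass', 'as'] (min_width=13, slack=7)
Line 6: ['language', 'do', 'chair'] (min_width=17, slack=3)
Line 7: ['who', 'black', 'an'] (min_width=12, slack=8)
Line 8: ['universe', 'time'] (min_width=13, slack=7)

Answer: 2 2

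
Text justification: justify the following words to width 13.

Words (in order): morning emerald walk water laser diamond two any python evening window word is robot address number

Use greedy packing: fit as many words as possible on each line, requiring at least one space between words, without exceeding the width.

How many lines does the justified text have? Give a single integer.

Answer: 10

Derivation:
Line 1: ['morning'] (min_width=7, slack=6)
Line 2: ['emerald', 'walk'] (min_width=12, slack=1)
Line 3: ['water', 'laser'] (min_width=11, slack=2)
Line 4: ['diamond', 'two'] (min_width=11, slack=2)
Line 5: ['any', 'python'] (min_width=10, slack=3)
Line 6: ['evening'] (min_width=7, slack=6)
Line 7: ['window', 'word'] (min_width=11, slack=2)
Line 8: ['is', 'robot'] (min_width=8, slack=5)
Line 9: ['address'] (min_width=7, slack=6)
Line 10: ['number'] (min_width=6, slack=7)
Total lines: 10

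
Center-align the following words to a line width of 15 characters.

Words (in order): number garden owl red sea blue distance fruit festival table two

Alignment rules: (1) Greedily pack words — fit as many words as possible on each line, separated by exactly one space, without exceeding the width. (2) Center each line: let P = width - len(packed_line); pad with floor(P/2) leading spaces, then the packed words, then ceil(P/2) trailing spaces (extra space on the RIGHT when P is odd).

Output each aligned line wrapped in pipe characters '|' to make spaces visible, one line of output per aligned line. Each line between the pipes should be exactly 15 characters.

Line 1: ['number', 'garden'] (min_width=13, slack=2)
Line 2: ['owl', 'red', 'sea'] (min_width=11, slack=4)
Line 3: ['blue', 'distance'] (min_width=13, slack=2)
Line 4: ['fruit', 'festival'] (min_width=14, slack=1)
Line 5: ['table', 'two'] (min_width=9, slack=6)

Answer: | number garden |
|  owl red sea  |
| blue distance |
|fruit festival |
|   table two   |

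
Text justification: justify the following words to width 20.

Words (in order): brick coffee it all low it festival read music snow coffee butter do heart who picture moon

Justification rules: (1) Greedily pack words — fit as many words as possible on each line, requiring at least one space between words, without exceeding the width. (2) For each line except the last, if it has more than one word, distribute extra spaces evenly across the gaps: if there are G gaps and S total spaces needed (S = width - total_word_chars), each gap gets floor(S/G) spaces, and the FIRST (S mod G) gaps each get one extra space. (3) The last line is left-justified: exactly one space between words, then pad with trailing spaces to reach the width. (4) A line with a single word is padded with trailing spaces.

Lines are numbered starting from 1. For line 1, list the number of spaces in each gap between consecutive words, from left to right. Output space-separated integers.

Line 1: ['brick', 'coffee', 'it', 'all'] (min_width=19, slack=1)
Line 2: ['low', 'it', 'festival', 'read'] (min_width=20, slack=0)
Line 3: ['music', 'snow', 'coffee'] (min_width=17, slack=3)
Line 4: ['butter', 'do', 'heart', 'who'] (min_width=19, slack=1)
Line 5: ['picture', 'moon'] (min_width=12, slack=8)

Answer: 2 1 1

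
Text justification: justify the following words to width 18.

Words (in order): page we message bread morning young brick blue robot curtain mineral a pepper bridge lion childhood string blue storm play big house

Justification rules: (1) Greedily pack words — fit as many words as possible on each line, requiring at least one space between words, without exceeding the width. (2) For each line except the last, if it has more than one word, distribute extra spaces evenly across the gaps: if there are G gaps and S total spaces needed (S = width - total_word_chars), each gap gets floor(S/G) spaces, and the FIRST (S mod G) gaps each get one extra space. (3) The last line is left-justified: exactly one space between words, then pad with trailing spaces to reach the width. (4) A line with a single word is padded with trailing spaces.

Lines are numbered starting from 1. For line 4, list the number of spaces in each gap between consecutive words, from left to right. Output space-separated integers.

Answer: 6

Derivation:
Line 1: ['page', 'we', 'message'] (min_width=15, slack=3)
Line 2: ['bread', 'morning'] (min_width=13, slack=5)
Line 3: ['young', 'brick', 'blue'] (min_width=16, slack=2)
Line 4: ['robot', 'curtain'] (min_width=13, slack=5)
Line 5: ['mineral', 'a', 'pepper'] (min_width=16, slack=2)
Line 6: ['bridge', 'lion'] (min_width=11, slack=7)
Line 7: ['childhood', 'string'] (min_width=16, slack=2)
Line 8: ['blue', 'storm', 'play'] (min_width=15, slack=3)
Line 9: ['big', 'house'] (min_width=9, slack=9)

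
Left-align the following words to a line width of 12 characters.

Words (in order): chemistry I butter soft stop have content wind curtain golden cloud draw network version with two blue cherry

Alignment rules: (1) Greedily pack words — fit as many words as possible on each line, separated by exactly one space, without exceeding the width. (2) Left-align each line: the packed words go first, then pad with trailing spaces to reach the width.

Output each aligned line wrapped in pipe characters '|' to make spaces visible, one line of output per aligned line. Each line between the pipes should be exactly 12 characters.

Line 1: ['chemistry', 'I'] (min_width=11, slack=1)
Line 2: ['butter', 'soft'] (min_width=11, slack=1)
Line 3: ['stop', 'have'] (min_width=9, slack=3)
Line 4: ['content', 'wind'] (min_width=12, slack=0)
Line 5: ['curtain'] (min_width=7, slack=5)
Line 6: ['golden', 'cloud'] (min_width=12, slack=0)
Line 7: ['draw', 'network'] (min_width=12, slack=0)
Line 8: ['version', 'with'] (min_width=12, slack=0)
Line 9: ['two', 'blue'] (min_width=8, slack=4)
Line 10: ['cherry'] (min_width=6, slack=6)

Answer: |chemistry I |
|butter soft |
|stop have   |
|content wind|
|curtain     |
|golden cloud|
|draw network|
|version with|
|two blue    |
|cherry      |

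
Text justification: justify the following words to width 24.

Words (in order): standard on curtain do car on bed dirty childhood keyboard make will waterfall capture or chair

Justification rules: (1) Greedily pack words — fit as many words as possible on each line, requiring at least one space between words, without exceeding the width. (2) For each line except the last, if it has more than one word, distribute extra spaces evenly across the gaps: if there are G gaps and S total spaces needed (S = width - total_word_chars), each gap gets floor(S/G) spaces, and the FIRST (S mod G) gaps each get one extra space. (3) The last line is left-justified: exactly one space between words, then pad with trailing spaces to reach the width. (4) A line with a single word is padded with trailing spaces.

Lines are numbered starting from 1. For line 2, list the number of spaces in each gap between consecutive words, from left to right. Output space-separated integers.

Answer: 4 4 3

Derivation:
Line 1: ['standard', 'on', 'curtain', 'do'] (min_width=22, slack=2)
Line 2: ['car', 'on', 'bed', 'dirty'] (min_width=16, slack=8)
Line 3: ['childhood', 'keyboard', 'make'] (min_width=23, slack=1)
Line 4: ['will', 'waterfall', 'capture'] (min_width=22, slack=2)
Line 5: ['or', 'chair'] (min_width=8, slack=16)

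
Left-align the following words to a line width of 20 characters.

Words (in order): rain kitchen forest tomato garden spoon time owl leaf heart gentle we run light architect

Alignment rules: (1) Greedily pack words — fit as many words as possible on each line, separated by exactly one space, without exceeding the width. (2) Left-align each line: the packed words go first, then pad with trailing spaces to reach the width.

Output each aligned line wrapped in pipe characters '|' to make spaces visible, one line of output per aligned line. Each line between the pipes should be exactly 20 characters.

Line 1: ['rain', 'kitchen', 'forest'] (min_width=19, slack=1)
Line 2: ['tomato', 'garden', 'spoon'] (min_width=19, slack=1)
Line 3: ['time', 'owl', 'leaf', 'heart'] (min_width=19, slack=1)
Line 4: ['gentle', 'we', 'run', 'light'] (min_width=19, slack=1)
Line 5: ['architect'] (min_width=9, slack=11)

Answer: |rain kitchen forest |
|tomato garden spoon |
|time owl leaf heart |
|gentle we run light |
|architect           |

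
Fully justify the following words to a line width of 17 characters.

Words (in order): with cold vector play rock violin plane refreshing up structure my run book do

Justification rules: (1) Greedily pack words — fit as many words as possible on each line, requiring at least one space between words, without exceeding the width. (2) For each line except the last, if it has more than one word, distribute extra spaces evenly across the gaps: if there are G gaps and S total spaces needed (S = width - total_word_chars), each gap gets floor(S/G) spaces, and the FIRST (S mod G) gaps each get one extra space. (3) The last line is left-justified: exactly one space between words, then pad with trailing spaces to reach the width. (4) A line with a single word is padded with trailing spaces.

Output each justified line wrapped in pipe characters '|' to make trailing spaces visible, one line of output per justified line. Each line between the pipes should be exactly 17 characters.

Line 1: ['with', 'cold', 'vector'] (min_width=16, slack=1)
Line 2: ['play', 'rock', 'violin'] (min_width=16, slack=1)
Line 3: ['plane', 'refreshing'] (min_width=16, slack=1)
Line 4: ['up', 'structure', 'my'] (min_width=15, slack=2)
Line 5: ['run', 'book', 'do'] (min_width=11, slack=6)

Answer: |with  cold vector|
|play  rock violin|
|plane  refreshing|
|up  structure  my|
|run book do      |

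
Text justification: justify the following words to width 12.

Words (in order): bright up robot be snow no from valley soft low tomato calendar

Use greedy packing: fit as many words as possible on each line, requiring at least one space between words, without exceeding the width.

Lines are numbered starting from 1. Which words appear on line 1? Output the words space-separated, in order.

Answer: bright up

Derivation:
Line 1: ['bright', 'up'] (min_width=9, slack=3)
Line 2: ['robot', 'be'] (min_width=8, slack=4)
Line 3: ['snow', 'no', 'from'] (min_width=12, slack=0)
Line 4: ['valley', 'soft'] (min_width=11, slack=1)
Line 5: ['low', 'tomato'] (min_width=10, slack=2)
Line 6: ['calendar'] (min_width=8, slack=4)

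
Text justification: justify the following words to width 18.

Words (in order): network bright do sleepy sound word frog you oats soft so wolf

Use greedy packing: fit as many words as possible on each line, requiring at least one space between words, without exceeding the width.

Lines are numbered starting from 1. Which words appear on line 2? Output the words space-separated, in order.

Answer: sleepy sound word

Derivation:
Line 1: ['network', 'bright', 'do'] (min_width=17, slack=1)
Line 2: ['sleepy', 'sound', 'word'] (min_width=17, slack=1)
Line 3: ['frog', 'you', 'oats', 'soft'] (min_width=18, slack=0)
Line 4: ['so', 'wolf'] (min_width=7, slack=11)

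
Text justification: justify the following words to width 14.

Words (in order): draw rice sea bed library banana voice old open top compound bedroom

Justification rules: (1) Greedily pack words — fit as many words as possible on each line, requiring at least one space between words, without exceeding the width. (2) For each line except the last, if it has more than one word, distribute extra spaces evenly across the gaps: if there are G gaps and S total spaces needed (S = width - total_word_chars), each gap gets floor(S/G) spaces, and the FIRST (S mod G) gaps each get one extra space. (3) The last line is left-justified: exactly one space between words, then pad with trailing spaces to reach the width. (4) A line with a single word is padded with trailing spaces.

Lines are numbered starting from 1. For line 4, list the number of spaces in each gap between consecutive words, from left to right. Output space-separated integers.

Answer: 2 2

Derivation:
Line 1: ['draw', 'rice', 'sea'] (min_width=13, slack=1)
Line 2: ['bed', 'library'] (min_width=11, slack=3)
Line 3: ['banana', 'voice'] (min_width=12, slack=2)
Line 4: ['old', 'open', 'top'] (min_width=12, slack=2)
Line 5: ['compound'] (min_width=8, slack=6)
Line 6: ['bedroom'] (min_width=7, slack=7)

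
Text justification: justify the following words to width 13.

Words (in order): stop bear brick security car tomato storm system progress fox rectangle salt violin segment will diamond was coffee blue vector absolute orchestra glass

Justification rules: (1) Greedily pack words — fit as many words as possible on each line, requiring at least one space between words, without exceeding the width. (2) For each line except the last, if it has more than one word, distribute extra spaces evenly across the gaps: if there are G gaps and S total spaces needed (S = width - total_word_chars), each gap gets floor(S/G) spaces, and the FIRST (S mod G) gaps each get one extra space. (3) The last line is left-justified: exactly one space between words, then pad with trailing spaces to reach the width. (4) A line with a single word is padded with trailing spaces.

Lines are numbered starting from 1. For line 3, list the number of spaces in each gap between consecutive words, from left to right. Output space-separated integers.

Line 1: ['stop', 'bear'] (min_width=9, slack=4)
Line 2: ['brick'] (min_width=5, slack=8)
Line 3: ['security', 'car'] (min_width=12, slack=1)
Line 4: ['tomato', 'storm'] (min_width=12, slack=1)
Line 5: ['system'] (min_width=6, slack=7)
Line 6: ['progress', 'fox'] (min_width=12, slack=1)
Line 7: ['rectangle'] (min_width=9, slack=4)
Line 8: ['salt', 'violin'] (min_width=11, slack=2)
Line 9: ['segment', 'will'] (min_width=12, slack=1)
Line 10: ['diamond', 'was'] (min_width=11, slack=2)
Line 11: ['coffee', 'blue'] (min_width=11, slack=2)
Line 12: ['vector'] (min_width=6, slack=7)
Line 13: ['absolute'] (min_width=8, slack=5)
Line 14: ['orchestra'] (min_width=9, slack=4)
Line 15: ['glass'] (min_width=5, slack=8)

Answer: 2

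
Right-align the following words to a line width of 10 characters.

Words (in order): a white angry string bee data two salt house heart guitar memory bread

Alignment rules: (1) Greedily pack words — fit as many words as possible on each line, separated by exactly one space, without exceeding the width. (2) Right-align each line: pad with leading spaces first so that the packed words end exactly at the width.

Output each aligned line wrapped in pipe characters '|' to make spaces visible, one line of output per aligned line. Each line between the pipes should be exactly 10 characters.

Line 1: ['a', 'white'] (min_width=7, slack=3)
Line 2: ['angry'] (min_width=5, slack=5)
Line 3: ['string', 'bee'] (min_width=10, slack=0)
Line 4: ['data', 'two'] (min_width=8, slack=2)
Line 5: ['salt', 'house'] (min_width=10, slack=0)
Line 6: ['heart'] (min_width=5, slack=5)
Line 7: ['guitar'] (min_width=6, slack=4)
Line 8: ['memory'] (min_width=6, slack=4)
Line 9: ['bread'] (min_width=5, slack=5)

Answer: |   a white|
|     angry|
|string bee|
|  data two|
|salt house|
|     heart|
|    guitar|
|    memory|
|     bread|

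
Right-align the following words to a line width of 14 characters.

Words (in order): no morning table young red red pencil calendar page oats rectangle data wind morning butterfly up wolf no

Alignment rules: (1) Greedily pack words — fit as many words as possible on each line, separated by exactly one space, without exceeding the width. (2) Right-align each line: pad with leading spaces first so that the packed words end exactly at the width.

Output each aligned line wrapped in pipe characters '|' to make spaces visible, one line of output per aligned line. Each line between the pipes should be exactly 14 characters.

Answer: |    no morning|
|   table young|
|red red pencil|
| calendar page|
|oats rectangle|
|     data wind|
|       morning|
|  butterfly up|
|       wolf no|

Derivation:
Line 1: ['no', 'morning'] (min_width=10, slack=4)
Line 2: ['table', 'young'] (min_width=11, slack=3)
Line 3: ['red', 'red', 'pencil'] (min_width=14, slack=0)
Line 4: ['calendar', 'page'] (min_width=13, slack=1)
Line 5: ['oats', 'rectangle'] (min_width=14, slack=0)
Line 6: ['data', 'wind'] (min_width=9, slack=5)
Line 7: ['morning'] (min_width=7, slack=7)
Line 8: ['butterfly', 'up'] (min_width=12, slack=2)
Line 9: ['wolf', 'no'] (min_width=7, slack=7)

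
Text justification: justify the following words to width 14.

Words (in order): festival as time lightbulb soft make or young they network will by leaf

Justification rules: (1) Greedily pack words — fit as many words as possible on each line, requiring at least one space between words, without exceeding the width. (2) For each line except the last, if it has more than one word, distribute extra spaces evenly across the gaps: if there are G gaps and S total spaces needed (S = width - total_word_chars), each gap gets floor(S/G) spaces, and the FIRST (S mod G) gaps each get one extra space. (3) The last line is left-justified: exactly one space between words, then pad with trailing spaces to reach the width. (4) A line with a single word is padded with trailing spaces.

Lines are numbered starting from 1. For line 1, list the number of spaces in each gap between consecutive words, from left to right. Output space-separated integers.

Answer: 4

Derivation:
Line 1: ['festival', 'as'] (min_width=11, slack=3)
Line 2: ['time', 'lightbulb'] (min_width=14, slack=0)
Line 3: ['soft', 'make', 'or'] (min_width=12, slack=2)
Line 4: ['young', 'they'] (min_width=10, slack=4)
Line 5: ['network', 'will'] (min_width=12, slack=2)
Line 6: ['by', 'leaf'] (min_width=7, slack=7)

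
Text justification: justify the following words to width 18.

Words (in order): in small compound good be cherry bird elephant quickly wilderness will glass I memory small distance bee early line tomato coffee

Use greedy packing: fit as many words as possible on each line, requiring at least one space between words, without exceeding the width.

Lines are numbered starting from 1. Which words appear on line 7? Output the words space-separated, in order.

Line 1: ['in', 'small', 'compound'] (min_width=17, slack=1)
Line 2: ['good', 'be', 'cherry'] (min_width=14, slack=4)
Line 3: ['bird', 'elephant'] (min_width=13, slack=5)
Line 4: ['quickly', 'wilderness'] (min_width=18, slack=0)
Line 5: ['will', 'glass', 'I'] (min_width=12, slack=6)
Line 6: ['memory', 'small'] (min_width=12, slack=6)
Line 7: ['distance', 'bee', 'early'] (min_width=18, slack=0)
Line 8: ['line', 'tomato', 'coffee'] (min_width=18, slack=0)

Answer: distance bee early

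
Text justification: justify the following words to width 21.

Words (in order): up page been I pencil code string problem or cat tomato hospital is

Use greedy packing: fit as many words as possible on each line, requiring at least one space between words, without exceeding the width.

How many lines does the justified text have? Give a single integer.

Answer: 4

Derivation:
Line 1: ['up', 'page', 'been', 'I', 'pencil'] (min_width=21, slack=0)
Line 2: ['code', 'string', 'problem'] (min_width=19, slack=2)
Line 3: ['or', 'cat', 'tomato'] (min_width=13, slack=8)
Line 4: ['hospital', 'is'] (min_width=11, slack=10)
Total lines: 4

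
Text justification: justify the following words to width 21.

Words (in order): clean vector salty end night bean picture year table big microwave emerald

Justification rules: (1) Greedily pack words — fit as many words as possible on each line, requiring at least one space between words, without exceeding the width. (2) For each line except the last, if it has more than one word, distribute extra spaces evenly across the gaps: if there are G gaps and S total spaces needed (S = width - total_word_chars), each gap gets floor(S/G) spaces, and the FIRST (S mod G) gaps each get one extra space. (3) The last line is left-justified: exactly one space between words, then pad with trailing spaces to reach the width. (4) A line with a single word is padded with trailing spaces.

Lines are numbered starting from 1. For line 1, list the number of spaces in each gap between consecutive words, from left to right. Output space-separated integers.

Line 1: ['clean', 'vector', 'salty'] (min_width=18, slack=3)
Line 2: ['end', 'night', 'bean'] (min_width=14, slack=7)
Line 3: ['picture', 'year', 'table'] (min_width=18, slack=3)
Line 4: ['big', 'microwave', 'emerald'] (min_width=21, slack=0)

Answer: 3 2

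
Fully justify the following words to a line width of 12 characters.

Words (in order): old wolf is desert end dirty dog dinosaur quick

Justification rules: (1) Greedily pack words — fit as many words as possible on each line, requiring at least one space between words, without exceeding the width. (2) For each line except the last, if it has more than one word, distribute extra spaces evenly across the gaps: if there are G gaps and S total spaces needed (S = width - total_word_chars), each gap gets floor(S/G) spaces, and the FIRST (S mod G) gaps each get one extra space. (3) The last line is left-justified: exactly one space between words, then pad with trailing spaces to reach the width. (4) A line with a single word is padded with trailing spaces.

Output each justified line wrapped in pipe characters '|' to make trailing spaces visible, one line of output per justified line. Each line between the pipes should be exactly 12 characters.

Answer: |old  wolf is|
|desert   end|
|dirty    dog|
|dinosaur    |
|quick       |

Derivation:
Line 1: ['old', 'wolf', 'is'] (min_width=11, slack=1)
Line 2: ['desert', 'end'] (min_width=10, slack=2)
Line 3: ['dirty', 'dog'] (min_width=9, slack=3)
Line 4: ['dinosaur'] (min_width=8, slack=4)
Line 5: ['quick'] (min_width=5, slack=7)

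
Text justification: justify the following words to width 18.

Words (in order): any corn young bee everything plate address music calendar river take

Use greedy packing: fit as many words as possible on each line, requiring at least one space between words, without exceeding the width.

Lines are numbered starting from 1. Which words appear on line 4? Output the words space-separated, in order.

Answer: calendar river

Derivation:
Line 1: ['any', 'corn', 'young', 'bee'] (min_width=18, slack=0)
Line 2: ['everything', 'plate'] (min_width=16, slack=2)
Line 3: ['address', 'music'] (min_width=13, slack=5)
Line 4: ['calendar', 'river'] (min_width=14, slack=4)
Line 5: ['take'] (min_width=4, slack=14)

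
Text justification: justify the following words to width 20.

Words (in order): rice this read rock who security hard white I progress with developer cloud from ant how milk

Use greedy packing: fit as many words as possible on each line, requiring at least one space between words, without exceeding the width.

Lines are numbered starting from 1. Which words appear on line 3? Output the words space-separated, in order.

Answer: white I progress

Derivation:
Line 1: ['rice', 'this', 'read', 'rock'] (min_width=19, slack=1)
Line 2: ['who', 'security', 'hard'] (min_width=17, slack=3)
Line 3: ['white', 'I', 'progress'] (min_width=16, slack=4)
Line 4: ['with', 'developer', 'cloud'] (min_width=20, slack=0)
Line 5: ['from', 'ant', 'how', 'milk'] (min_width=17, slack=3)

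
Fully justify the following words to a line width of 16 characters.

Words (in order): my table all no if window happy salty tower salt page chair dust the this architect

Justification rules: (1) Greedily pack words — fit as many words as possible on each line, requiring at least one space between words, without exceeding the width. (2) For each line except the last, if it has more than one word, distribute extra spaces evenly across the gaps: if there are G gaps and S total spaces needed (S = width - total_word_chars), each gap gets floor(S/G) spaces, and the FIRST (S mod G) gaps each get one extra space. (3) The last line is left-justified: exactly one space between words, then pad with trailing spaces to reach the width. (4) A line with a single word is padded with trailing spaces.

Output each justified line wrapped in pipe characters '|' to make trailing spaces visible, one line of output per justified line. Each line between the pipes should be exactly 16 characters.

Line 1: ['my', 'table', 'all', 'no'] (min_width=15, slack=1)
Line 2: ['if', 'window', 'happy'] (min_width=15, slack=1)
Line 3: ['salty', 'tower', 'salt'] (min_width=16, slack=0)
Line 4: ['page', 'chair', 'dust'] (min_width=15, slack=1)
Line 5: ['the', 'this'] (min_width=8, slack=8)
Line 6: ['architect'] (min_width=9, slack=7)

Answer: |my  table all no|
|if  window happy|
|salty tower salt|
|page  chair dust|
|the         this|
|architect       |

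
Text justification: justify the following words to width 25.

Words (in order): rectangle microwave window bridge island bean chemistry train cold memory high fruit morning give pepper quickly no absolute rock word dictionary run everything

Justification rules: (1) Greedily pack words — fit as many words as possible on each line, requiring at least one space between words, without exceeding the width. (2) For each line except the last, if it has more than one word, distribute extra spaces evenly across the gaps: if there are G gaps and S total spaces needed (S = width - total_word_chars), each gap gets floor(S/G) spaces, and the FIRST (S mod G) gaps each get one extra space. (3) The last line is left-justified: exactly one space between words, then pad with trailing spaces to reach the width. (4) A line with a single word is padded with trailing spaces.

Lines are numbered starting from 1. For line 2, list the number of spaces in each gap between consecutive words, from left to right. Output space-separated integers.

Line 1: ['rectangle', 'microwave'] (min_width=19, slack=6)
Line 2: ['window', 'bridge', 'island', 'bean'] (min_width=25, slack=0)
Line 3: ['chemistry', 'train', 'cold'] (min_width=20, slack=5)
Line 4: ['memory', 'high', 'fruit', 'morning'] (min_width=25, slack=0)
Line 5: ['give', 'pepper', 'quickly', 'no'] (min_width=22, slack=3)
Line 6: ['absolute', 'rock', 'word'] (min_width=18, slack=7)
Line 7: ['dictionary', 'run', 'everything'] (min_width=25, slack=0)

Answer: 1 1 1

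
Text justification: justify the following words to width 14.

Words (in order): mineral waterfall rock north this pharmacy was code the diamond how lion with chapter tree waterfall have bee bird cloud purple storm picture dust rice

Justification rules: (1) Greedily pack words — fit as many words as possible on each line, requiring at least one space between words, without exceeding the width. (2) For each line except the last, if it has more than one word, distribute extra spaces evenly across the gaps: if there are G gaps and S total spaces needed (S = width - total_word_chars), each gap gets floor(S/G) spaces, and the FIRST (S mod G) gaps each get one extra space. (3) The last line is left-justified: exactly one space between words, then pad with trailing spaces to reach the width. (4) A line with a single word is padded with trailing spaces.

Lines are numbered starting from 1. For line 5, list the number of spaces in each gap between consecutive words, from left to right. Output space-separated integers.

Answer: 7

Derivation:
Line 1: ['mineral'] (min_width=7, slack=7)
Line 2: ['waterfall', 'rock'] (min_width=14, slack=0)
Line 3: ['north', 'this'] (min_width=10, slack=4)
Line 4: ['pharmacy', 'was'] (min_width=12, slack=2)
Line 5: ['code', 'the'] (min_width=8, slack=6)
Line 6: ['diamond', 'how'] (min_width=11, slack=3)
Line 7: ['lion', 'with'] (min_width=9, slack=5)
Line 8: ['chapter', 'tree'] (min_width=12, slack=2)
Line 9: ['waterfall', 'have'] (min_width=14, slack=0)
Line 10: ['bee', 'bird', 'cloud'] (min_width=14, slack=0)
Line 11: ['purple', 'storm'] (min_width=12, slack=2)
Line 12: ['picture', 'dust'] (min_width=12, slack=2)
Line 13: ['rice'] (min_width=4, slack=10)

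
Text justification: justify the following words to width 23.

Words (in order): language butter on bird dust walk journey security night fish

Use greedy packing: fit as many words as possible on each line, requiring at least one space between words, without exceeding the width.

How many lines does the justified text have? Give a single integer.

Answer: 3

Derivation:
Line 1: ['language', 'butter', 'on', 'bird'] (min_width=23, slack=0)
Line 2: ['dust', 'walk', 'journey'] (min_width=17, slack=6)
Line 3: ['security', 'night', 'fish'] (min_width=19, slack=4)
Total lines: 3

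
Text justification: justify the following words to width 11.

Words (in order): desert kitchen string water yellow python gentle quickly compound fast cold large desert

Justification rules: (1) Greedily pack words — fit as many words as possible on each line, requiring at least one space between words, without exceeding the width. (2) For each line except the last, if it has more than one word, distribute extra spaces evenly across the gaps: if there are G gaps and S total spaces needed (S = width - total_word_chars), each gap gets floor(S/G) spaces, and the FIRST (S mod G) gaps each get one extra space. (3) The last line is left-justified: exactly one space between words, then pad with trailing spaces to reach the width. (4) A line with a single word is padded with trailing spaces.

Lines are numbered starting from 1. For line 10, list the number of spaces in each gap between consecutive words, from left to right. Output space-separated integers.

Answer: 3

Derivation:
Line 1: ['desert'] (min_width=6, slack=5)
Line 2: ['kitchen'] (min_width=7, slack=4)
Line 3: ['string'] (min_width=6, slack=5)
Line 4: ['water'] (min_width=5, slack=6)
Line 5: ['yellow'] (min_width=6, slack=5)
Line 6: ['python'] (min_width=6, slack=5)
Line 7: ['gentle'] (min_width=6, slack=5)
Line 8: ['quickly'] (min_width=7, slack=4)
Line 9: ['compound'] (min_width=8, slack=3)
Line 10: ['fast', 'cold'] (min_width=9, slack=2)
Line 11: ['large'] (min_width=5, slack=6)
Line 12: ['desert'] (min_width=6, slack=5)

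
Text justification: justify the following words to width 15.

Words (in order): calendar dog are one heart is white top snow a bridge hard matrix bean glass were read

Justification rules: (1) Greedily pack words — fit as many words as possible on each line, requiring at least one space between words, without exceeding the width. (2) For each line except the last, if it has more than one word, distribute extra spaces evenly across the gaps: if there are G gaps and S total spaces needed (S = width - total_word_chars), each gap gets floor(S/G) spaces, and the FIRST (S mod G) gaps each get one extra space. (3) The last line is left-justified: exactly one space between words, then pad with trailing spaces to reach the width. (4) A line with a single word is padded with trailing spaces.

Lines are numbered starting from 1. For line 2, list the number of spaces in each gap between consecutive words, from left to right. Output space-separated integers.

Answer: 2 2

Derivation:
Line 1: ['calendar', 'dog'] (min_width=12, slack=3)
Line 2: ['are', 'one', 'heart'] (min_width=13, slack=2)
Line 3: ['is', 'white', 'top'] (min_width=12, slack=3)
Line 4: ['snow', 'a', 'bridge'] (min_width=13, slack=2)
Line 5: ['hard', 'matrix'] (min_width=11, slack=4)
Line 6: ['bean', 'glass', 'were'] (min_width=15, slack=0)
Line 7: ['read'] (min_width=4, slack=11)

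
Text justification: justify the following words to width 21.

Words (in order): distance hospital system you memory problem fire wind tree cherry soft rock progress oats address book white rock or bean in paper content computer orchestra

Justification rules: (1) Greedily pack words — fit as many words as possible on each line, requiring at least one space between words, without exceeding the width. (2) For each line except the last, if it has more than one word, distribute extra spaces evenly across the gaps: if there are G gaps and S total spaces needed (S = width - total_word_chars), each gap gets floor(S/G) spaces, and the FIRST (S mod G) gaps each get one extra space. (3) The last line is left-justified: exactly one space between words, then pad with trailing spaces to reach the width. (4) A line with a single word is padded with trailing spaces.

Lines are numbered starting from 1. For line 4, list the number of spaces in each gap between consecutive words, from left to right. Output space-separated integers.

Answer: 1 1 1

Derivation:
Line 1: ['distance', 'hospital'] (min_width=17, slack=4)
Line 2: ['system', 'you', 'memory'] (min_width=17, slack=4)
Line 3: ['problem', 'fire', 'wind'] (min_width=17, slack=4)
Line 4: ['tree', 'cherry', 'soft', 'rock'] (min_width=21, slack=0)
Line 5: ['progress', 'oats', 'address'] (min_width=21, slack=0)
Line 6: ['book', 'white', 'rock', 'or'] (min_width=18, slack=3)
Line 7: ['bean', 'in', 'paper', 'content'] (min_width=21, slack=0)
Line 8: ['computer', 'orchestra'] (min_width=18, slack=3)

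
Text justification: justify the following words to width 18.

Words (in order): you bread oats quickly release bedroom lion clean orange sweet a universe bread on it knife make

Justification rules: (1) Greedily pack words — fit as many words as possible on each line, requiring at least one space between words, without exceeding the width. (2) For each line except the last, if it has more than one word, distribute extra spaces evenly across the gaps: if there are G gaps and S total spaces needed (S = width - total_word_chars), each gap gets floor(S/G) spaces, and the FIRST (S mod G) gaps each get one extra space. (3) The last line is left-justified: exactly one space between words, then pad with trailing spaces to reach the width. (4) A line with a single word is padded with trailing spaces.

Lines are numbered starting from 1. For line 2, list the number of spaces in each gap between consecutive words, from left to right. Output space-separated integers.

Line 1: ['you', 'bread', 'oats'] (min_width=14, slack=4)
Line 2: ['quickly', 'release'] (min_width=15, slack=3)
Line 3: ['bedroom', 'lion', 'clean'] (min_width=18, slack=0)
Line 4: ['orange', 'sweet', 'a'] (min_width=14, slack=4)
Line 5: ['universe', 'bread', 'on'] (min_width=17, slack=1)
Line 6: ['it', 'knife', 'make'] (min_width=13, slack=5)

Answer: 4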